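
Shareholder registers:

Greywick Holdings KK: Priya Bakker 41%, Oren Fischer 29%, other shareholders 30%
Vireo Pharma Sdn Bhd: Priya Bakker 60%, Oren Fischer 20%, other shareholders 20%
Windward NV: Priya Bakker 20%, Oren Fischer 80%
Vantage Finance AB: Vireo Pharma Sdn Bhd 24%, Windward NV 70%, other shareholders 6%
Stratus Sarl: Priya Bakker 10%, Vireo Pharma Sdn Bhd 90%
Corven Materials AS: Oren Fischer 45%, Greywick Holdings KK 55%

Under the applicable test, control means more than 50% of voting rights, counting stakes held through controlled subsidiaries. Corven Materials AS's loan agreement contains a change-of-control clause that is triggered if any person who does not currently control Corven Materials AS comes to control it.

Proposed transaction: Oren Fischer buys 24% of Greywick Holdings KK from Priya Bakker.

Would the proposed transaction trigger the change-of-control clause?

Yes

The purchase adds only to Oren's holdings (Priya's stake shrinks), so Oren is the only person who could newly come to control Corven.
Oren holds 80% of Windward, so Oren controls Windward.
Windward holds 70% of Vantage, so Oren controls Vantage.
In Corven, Oren's side holds only 45%, not > 50%.
So before the transaction, Oren does not control Corven.
After the purchase, Oren's direct stake in Greywick rises to 29% + 24% = 53%, and Priya's stake falls to 17%.
Oren holds 53% of Greywick, so Oren controls Greywick.
Oren and Greywick together hold 45% + 55% = 100% of Corven, so Oren controls Corven.
Oren did not control Corven before and does after, so the clause is triggered.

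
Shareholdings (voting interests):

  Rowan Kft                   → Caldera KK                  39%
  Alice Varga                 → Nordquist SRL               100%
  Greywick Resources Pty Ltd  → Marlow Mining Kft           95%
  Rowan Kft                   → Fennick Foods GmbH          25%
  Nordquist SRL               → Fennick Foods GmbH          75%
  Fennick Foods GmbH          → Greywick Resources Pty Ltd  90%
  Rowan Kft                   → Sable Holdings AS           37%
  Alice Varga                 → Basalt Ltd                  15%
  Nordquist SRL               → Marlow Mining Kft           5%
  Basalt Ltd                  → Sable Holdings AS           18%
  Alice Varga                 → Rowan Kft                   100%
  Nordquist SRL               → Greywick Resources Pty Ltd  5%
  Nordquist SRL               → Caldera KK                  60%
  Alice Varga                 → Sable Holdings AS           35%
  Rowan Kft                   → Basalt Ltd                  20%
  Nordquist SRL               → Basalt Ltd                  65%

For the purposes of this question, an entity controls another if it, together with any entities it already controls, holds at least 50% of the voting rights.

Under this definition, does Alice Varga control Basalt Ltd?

Alice holds 100% of Rowan, so Alice controls Rowan.
Alice holds 100% of Nordquist, so Alice controls Nordquist.
Alice and Nordquist and Rowan together hold 15% + 65% + 20% = 100% of Basalt, so Alice controls Basalt.

Yes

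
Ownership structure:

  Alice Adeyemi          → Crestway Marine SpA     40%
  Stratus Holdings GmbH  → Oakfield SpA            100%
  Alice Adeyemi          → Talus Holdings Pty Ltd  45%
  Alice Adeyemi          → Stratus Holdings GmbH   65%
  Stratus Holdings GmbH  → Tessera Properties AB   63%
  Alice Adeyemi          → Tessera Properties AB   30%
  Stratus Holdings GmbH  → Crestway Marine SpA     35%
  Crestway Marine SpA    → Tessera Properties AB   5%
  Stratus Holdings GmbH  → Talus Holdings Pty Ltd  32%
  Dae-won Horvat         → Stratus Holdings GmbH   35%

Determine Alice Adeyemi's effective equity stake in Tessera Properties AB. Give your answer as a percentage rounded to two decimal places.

Alice reaches Tessera along 4 paths.
Via Stratus → Crestway: 65% × 35% × 5% = 1.1375%.
Via Crestway: 40% × 5% = 2%.
Direct stake: 30% = 30%.
Via Stratus: 65% × 63% = 40.95%.
Total: 1.1375% + 2% + 30% + 40.95% = 74.0875%.
Rounded: 74.09%.

74.09%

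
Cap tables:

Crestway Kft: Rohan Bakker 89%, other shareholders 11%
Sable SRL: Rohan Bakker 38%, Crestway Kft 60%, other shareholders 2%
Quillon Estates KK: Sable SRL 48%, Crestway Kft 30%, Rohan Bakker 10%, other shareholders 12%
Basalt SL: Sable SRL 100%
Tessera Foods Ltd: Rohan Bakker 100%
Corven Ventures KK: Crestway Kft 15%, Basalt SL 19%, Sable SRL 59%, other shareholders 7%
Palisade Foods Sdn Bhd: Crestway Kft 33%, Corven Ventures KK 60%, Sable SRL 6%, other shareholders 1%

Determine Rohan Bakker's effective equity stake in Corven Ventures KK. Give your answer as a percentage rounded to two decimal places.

84.64%

Rohan reaches Corven along 5 paths.
Via Crestway: 89% × 15% = 13.35%.
Via Sable → Basalt: 38% × 100% × 19% = 7.22%.
Via Crestway → Sable → Basalt: 89% × 60% × 100% × 19% = 10.146%.
Via Sable: 38% × 59% = 22.42%.
Via Crestway → Sable: 89% × 60% × 59% = 31.506%.
Total: 13.35% + 7.22% + 10.146% + 22.42% + 31.506% = 84.642%.
Rounded: 84.64%.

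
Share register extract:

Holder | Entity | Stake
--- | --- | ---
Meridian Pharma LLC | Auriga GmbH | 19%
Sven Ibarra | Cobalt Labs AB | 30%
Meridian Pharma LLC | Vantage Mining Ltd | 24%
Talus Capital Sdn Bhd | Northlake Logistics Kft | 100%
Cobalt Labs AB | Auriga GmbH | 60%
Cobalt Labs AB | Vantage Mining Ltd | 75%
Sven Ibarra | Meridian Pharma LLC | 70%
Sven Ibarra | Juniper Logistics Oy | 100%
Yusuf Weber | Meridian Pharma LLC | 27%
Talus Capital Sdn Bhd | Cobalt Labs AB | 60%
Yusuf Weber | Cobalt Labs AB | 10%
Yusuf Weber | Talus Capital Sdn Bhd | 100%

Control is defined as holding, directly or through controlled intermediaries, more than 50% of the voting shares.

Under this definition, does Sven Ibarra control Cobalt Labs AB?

Sven holds 70% of Meridian, so Sven controls Meridian.
Sven holds 100% of Juniper, so Sven controls Juniper.
In Cobalt, Sven's side holds only 30%, not > 50%.
So Sven does not control Cobalt.

No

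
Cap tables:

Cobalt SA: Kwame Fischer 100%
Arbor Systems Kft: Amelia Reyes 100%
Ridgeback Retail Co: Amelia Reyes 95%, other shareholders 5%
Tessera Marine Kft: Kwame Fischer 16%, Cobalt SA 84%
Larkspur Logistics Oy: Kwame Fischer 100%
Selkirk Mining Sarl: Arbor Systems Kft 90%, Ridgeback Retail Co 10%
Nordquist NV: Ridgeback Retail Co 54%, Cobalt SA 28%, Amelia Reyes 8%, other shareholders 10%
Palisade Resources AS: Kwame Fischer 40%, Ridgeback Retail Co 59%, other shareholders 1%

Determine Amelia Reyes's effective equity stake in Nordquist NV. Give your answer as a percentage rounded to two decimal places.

59.30%

Amelia reaches Nordquist along 2 paths.
Via Ridgeback: 95% × 54% = 51.3%.
Direct stake: 8% = 8%.
Total: 51.3% + 8% = 59.3%.
Rounded: 59.30%.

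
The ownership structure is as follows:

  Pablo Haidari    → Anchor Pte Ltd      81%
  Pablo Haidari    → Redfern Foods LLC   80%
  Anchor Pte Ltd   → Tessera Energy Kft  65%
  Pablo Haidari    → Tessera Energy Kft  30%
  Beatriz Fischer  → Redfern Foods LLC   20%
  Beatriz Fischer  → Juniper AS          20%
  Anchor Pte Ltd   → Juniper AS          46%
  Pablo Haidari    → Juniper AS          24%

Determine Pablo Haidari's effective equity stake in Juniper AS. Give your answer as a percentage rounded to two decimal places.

61.26%

Pablo reaches Juniper along 2 paths.
Via Anchor: 81% × 46% = 37.26%.
Direct stake: 24% = 24%.
Total: 37.26% + 24% = 61.26%.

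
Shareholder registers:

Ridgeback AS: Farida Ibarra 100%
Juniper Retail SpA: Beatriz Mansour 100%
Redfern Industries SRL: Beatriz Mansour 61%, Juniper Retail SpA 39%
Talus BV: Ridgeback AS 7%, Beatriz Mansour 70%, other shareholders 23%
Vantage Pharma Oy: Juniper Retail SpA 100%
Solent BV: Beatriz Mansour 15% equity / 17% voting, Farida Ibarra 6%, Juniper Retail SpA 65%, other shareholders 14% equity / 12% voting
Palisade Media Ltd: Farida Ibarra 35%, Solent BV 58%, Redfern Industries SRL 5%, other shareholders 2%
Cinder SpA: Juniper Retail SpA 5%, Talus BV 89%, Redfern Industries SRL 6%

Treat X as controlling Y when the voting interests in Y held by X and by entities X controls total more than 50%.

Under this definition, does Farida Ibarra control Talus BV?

No

Farida holds 100% of Ridgeback, so Farida controls Ridgeback.
In Talus, Farida's side holds only 7%, not > 50%.
So Farida does not control Talus.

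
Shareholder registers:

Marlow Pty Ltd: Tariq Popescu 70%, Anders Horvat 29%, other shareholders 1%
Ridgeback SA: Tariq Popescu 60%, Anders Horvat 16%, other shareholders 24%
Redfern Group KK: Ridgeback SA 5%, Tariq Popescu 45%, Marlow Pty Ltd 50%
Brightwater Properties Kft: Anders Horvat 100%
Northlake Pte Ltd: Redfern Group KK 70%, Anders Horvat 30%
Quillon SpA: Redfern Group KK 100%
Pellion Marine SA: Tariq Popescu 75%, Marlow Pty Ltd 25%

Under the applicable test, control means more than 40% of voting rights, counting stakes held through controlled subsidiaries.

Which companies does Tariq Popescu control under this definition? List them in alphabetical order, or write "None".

Tariq holds 70% of Marlow, so Tariq controls Marlow.
Tariq holds 60% of Ridgeback, so Tariq controls Ridgeback.
Ridgeback and Tariq and Marlow together hold 5% + 45% + 50% = 100% of Redfern, so Tariq controls Redfern.
Redfern holds 70% of Northlake, so Tariq controls Northlake.
Redfern holds 100% of Quillon, so Tariq controls Quillon.
Tariq and Marlow together hold 75% + 25% = 100% of Pellion, so Tariq controls Pellion.
No other company's threshold is met.

Marlow Pty Ltd, Northlake Pte Ltd, Pellion Marine SA, Quillon SpA, Redfern Group KK, Ridgeback SA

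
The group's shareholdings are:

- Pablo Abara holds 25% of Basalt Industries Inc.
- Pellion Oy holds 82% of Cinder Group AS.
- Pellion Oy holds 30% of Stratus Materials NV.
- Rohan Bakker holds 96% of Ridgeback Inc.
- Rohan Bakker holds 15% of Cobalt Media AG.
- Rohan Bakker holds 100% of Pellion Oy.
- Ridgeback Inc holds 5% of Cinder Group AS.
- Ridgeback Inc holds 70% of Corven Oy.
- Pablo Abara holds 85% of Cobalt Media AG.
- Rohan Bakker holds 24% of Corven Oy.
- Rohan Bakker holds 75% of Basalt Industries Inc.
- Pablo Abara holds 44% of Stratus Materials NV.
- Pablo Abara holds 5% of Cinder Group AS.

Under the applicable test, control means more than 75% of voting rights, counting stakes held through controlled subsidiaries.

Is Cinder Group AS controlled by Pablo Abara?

No

Pablo holds 85% of Cobalt, so Pablo controls Cobalt.
In Cinder, Pablo's side holds only 5%, not > 75%.
So Pablo does not control Cinder.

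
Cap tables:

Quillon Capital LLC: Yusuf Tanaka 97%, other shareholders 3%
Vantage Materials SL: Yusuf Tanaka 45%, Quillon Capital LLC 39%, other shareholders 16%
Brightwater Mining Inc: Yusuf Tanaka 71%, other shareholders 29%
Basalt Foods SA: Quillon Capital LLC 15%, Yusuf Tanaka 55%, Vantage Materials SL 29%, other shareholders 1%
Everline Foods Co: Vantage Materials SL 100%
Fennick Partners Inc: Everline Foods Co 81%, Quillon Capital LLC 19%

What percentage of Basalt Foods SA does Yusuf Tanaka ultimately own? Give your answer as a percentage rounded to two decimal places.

Yusuf reaches Basalt along 4 paths.
Via Quillon: 97% × 15% = 14.55%.
Direct stake: 55% = 55%.
Via Vantage: 45% × 29% = 13.05%.
Via Quillon → Vantage: 97% × 39% × 29% = 10.9707%.
Total: 14.55% + 55% + 13.05% + 10.9707% = 93.5707%.
Rounded: 93.57%.

93.57%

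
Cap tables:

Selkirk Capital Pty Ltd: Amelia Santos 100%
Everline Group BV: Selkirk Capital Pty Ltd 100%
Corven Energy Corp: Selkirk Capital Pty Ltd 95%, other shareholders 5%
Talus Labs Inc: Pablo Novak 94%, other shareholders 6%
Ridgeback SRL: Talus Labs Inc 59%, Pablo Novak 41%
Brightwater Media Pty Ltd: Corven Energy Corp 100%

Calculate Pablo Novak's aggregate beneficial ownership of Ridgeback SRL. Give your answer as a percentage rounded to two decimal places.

96.46%

Pablo reaches Ridgeback along 2 paths.
Via Talus: 94% × 59% = 55.46%.
Direct stake: 41% = 41%.
Total: 55.46% + 41% = 96.46%.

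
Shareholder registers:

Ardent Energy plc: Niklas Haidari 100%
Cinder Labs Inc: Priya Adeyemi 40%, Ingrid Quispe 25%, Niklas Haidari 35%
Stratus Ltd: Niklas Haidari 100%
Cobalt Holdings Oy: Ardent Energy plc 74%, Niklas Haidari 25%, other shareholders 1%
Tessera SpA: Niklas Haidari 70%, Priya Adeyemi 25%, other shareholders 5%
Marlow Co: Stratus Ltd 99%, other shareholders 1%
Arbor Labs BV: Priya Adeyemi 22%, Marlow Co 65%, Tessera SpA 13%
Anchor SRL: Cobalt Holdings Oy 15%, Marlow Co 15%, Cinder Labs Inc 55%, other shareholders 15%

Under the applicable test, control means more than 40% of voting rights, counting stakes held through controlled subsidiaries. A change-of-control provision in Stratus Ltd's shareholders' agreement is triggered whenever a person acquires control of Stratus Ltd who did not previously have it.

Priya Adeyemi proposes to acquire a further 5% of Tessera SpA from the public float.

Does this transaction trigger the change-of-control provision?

No

The purchase changes only Priya's holdings, so Priya is the only person who could newly come to control Stratus.
Priya's largest direct stake is 40% in Cinder, which does not meet the threshold, so Priya controls no company.
Neither Priya nor any entity Priya controls holds any voting interest in Stratus.
So before the transaction, Priya does not control Stratus.
After the purchase, Priya's direct stake in Tessera rises to 25% + 5% = 30%.
Priya's side now holds 30% of Tessera, not > 40%, so Priya still does not control Tessera.
After the transaction, neither Priya nor any entity Priya controls holds a voting interest in Stratus, so Priya still does not control it.
No new person acquires control, so the clause is not triggered.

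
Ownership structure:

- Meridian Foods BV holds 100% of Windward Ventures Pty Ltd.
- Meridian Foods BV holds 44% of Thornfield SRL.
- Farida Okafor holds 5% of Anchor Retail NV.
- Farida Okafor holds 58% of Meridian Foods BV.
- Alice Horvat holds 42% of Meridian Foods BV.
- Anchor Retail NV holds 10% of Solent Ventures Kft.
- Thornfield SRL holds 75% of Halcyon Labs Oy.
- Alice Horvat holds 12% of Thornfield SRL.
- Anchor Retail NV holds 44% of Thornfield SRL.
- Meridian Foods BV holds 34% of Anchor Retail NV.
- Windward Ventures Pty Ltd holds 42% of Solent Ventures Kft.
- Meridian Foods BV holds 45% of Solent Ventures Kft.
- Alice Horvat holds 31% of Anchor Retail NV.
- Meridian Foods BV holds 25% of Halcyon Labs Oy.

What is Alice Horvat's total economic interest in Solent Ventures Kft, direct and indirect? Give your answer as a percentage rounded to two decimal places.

41.07%

Alice reaches Solent along 4 paths.
Via Meridian → Anchor: 42% × 34% × 10% = 1.428%.
Via Anchor: 31% × 10% = 3.1%.
Via Meridian → Windward: 42% × 100% × 42% = 17.64%.
Via Meridian: 42% × 45% = 18.9%.
Total: 1.428% + 3.1% + 17.64% + 18.9% = 41.068%.
Rounded: 41.07%.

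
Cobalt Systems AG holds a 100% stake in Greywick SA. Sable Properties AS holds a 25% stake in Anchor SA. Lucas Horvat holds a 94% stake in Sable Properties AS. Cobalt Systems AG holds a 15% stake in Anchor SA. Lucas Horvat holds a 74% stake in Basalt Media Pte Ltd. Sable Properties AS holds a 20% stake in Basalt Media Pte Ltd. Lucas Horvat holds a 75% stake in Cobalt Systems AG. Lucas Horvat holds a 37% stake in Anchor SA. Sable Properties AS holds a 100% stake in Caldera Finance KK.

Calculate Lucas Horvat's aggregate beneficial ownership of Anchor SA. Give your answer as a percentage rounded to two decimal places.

71.75%

Lucas reaches Anchor along 3 paths.
Via Cobalt: 75% × 15% = 11.25%.
Direct stake: 37% = 37%.
Via Sable: 94% × 25% = 23.5%.
Total: 11.25% + 37% + 23.5% = 71.75%.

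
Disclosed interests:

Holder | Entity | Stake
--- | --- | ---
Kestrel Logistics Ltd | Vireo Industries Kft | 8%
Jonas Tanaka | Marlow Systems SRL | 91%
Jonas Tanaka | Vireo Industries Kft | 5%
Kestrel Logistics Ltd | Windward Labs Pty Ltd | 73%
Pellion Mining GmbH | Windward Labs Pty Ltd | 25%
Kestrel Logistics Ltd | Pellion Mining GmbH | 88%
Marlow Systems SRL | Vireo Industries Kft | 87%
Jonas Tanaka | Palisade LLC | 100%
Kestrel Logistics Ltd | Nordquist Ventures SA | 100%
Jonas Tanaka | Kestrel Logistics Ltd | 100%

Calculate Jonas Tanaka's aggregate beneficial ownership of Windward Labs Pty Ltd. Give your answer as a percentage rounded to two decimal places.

Jonas reaches Windward along 2 paths.
Via Kestrel → Pellion: 100% × 88% × 25% = 22%.
Via Kestrel: 100% × 73% = 73%.
Total: 22% + 73% = 95%.
Rounded: 95.00%.

95.00%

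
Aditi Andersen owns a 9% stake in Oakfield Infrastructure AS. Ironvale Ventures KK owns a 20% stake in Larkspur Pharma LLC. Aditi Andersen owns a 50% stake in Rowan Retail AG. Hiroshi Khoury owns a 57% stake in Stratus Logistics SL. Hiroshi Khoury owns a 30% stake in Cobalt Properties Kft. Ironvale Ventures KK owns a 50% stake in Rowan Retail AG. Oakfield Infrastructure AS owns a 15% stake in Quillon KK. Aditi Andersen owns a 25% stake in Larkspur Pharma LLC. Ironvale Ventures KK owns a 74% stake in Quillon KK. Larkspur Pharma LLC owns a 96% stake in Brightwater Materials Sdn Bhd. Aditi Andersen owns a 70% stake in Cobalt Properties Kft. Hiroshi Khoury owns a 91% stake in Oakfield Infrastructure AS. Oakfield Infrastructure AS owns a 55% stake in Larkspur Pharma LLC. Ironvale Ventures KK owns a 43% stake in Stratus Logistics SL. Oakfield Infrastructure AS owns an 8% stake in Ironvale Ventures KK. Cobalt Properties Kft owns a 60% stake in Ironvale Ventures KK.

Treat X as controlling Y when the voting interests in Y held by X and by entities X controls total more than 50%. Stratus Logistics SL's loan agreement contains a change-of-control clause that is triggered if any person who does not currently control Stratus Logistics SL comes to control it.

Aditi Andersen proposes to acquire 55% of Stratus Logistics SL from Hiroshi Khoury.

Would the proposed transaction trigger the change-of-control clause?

The purchase adds only to Aditi's holdings (Hiroshi's stake shrinks), so Aditi is the only person who could newly come to control Stratus.
Aditi holds 70% of Cobalt, so Aditi controls Cobalt.
Cobalt holds 60% of Ironvale, so Aditi controls Ironvale.
Ironvale holds 74% of Quillon, so Aditi controls Quillon.
Ironvale and Aditi together hold 50% + 50% = 100% of Rowan, so Aditi controls Rowan.
In Stratus, Aditi's side holds only 43%, not > 50%.
So before the transaction, Aditi does not control Stratus.
After the purchase, Aditi holds 55% of Stratus directly, and Hiroshi's stake falls to 2%.
Ironvale and Aditi together hold 43% + 55% = 98% of Stratus, so Aditi controls Stratus.
Aditi did not control Stratus before and does after, so the clause is triggered.

Yes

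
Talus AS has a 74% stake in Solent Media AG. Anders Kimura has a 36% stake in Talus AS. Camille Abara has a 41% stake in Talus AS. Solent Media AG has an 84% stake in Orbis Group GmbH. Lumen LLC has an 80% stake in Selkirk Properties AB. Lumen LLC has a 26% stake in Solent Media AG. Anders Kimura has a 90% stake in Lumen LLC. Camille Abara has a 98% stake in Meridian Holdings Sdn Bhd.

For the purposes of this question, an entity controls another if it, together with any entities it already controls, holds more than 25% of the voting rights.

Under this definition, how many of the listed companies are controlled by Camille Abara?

4

Camille holds 41% of Talus, so Camille controls Talus.
Camille holds 98% of Meridian, so Camille controls Meridian.
Talus holds 74% of Solent, so Camille controls Solent.
Solent holds 84% of Orbis, so Camille controls Orbis.
No other company's threshold is met.
Camille controls 4 companies.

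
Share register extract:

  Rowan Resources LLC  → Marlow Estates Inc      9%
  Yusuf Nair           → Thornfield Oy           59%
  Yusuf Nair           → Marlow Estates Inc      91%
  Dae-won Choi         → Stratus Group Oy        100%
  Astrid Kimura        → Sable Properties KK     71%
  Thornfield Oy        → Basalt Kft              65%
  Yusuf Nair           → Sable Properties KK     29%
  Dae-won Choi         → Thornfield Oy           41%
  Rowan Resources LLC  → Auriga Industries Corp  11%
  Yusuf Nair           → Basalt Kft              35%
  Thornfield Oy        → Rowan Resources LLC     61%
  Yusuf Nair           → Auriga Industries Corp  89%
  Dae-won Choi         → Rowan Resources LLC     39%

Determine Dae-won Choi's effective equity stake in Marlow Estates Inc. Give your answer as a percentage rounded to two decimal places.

5.76%

Dae-won reaches Marlow along 2 paths.
Via Thornfield → Rowan: 41% × 61% × 9% = 2.2509%.
Via Rowan: 39% × 9% = 3.51%.
Total: 2.2509% + 3.51% = 5.7609%.
Rounded: 5.76%.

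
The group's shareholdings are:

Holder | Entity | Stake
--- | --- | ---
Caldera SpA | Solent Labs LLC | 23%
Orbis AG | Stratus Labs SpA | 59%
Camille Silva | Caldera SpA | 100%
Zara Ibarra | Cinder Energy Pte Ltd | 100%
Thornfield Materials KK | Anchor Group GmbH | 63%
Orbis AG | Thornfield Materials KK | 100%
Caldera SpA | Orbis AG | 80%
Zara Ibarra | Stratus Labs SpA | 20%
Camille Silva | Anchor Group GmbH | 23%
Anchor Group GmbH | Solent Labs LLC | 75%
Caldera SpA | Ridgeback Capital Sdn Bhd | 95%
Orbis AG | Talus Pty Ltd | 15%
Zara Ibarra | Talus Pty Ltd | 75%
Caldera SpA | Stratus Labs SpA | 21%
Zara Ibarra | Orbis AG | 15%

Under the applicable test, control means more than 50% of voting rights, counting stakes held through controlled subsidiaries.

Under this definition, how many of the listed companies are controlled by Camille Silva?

7

Camille holds 100% of Caldera, so Camille controls Caldera.
Caldera holds 80% of Orbis, so Camille controls Orbis.
Orbis holds 100% of Thornfield, so Camille controls Thornfield.
Caldera and Orbis together hold 21% + 59% = 80% of Stratus, so Camille controls Stratus.
Thornfield and Camille together hold 63% + 23% = 86% of Anchor, so Camille controls Anchor.
Caldera and Anchor together hold 23% + 75% = 98% of Solent, so Camille controls Solent.
Caldera holds 95% of Ridgeback, so Camille controls Ridgeback.
No other company's threshold is met.
Camille controls 7 companies.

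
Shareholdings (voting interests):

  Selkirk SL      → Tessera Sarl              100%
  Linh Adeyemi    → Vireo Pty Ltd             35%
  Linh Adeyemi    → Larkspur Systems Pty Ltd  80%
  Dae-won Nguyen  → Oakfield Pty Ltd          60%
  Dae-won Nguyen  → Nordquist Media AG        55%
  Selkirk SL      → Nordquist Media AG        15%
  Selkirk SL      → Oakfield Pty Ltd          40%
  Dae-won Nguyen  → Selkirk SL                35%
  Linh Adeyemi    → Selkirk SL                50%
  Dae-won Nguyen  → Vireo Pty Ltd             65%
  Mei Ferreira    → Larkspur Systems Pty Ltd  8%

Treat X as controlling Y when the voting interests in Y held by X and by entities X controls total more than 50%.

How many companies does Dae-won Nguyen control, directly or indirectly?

Dae-won holds 65% of Vireo, so Dae-won controls Vireo.
Dae-won holds 60% of Oakfield, so Dae-won controls Oakfield.
Dae-won holds 55% of Nordquist, so Dae-won controls Nordquist.
No other company's threshold is met.
Dae-won controls 3 companies.

3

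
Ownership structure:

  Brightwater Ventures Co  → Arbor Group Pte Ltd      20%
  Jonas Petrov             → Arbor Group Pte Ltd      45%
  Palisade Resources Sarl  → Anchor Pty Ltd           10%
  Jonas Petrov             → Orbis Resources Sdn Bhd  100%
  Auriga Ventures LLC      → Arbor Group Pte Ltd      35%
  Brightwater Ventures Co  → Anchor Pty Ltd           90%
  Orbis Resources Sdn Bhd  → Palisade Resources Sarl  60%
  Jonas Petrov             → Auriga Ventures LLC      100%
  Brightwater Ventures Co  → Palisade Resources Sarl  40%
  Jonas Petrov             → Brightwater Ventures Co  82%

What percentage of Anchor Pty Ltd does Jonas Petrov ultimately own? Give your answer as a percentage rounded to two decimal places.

83.08%

Jonas reaches Anchor along 3 paths.
Via Brightwater → Palisade: 82% × 40% × 10% = 3.28%.
Via Orbis → Palisade: 100% × 60% × 10% = 6%.
Via Brightwater: 82% × 90% = 73.8%.
Total: 3.28% + 6% + 73.8% = 83.08%.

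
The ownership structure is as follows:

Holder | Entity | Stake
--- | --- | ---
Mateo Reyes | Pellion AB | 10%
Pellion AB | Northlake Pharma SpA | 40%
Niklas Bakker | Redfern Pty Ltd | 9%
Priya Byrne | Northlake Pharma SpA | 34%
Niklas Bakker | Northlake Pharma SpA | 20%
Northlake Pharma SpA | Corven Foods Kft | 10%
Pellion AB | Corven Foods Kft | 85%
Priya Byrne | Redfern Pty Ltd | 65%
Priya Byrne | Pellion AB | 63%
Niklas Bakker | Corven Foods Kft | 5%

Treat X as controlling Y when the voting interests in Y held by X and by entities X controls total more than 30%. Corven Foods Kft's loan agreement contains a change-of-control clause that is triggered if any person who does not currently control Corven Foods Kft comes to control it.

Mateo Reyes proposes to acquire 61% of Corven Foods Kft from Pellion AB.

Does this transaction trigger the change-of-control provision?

The purchase adds only to Mateo's holdings (Pellion's stake shrinks), so Mateo is the only person who could newly come to control Corven.
Mateo's largest direct stake is 10% in Pellion, which does not meet the threshold, so Mateo controls no company.
Neither Mateo nor any entity Mateo controls holds any voting interest in Corven.
So before the transaction, Mateo does not control Corven.
After the purchase, Mateo holds 61% of Corven directly, and Pellion's stake falls to 24%.
Mateo holds 61% of Corven, so Mateo controls Corven.
Mateo did not control Corven before and does after, so the clause is triggered.

Yes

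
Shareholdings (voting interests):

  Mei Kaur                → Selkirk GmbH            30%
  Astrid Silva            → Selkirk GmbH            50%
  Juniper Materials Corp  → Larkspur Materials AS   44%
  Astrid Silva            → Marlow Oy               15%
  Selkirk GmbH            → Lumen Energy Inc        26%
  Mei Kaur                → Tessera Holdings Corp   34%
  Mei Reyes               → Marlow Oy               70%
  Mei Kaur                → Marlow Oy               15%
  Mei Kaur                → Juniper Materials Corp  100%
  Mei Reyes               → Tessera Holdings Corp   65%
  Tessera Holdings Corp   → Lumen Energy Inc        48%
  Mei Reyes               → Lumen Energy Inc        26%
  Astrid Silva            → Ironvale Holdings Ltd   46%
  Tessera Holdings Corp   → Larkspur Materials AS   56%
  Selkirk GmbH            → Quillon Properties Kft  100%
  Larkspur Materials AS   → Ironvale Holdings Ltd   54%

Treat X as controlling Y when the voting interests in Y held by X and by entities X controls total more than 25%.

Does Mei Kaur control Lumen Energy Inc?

Yes

Mei Kaur holds 30% of Selkirk, so Mei Kaur controls Selkirk.
Mei Kaur holds 34% of Tessera, so Mei Kaur controls Tessera.
Selkirk and Tessera together hold 26% + 48% = 74% of Lumen, so Mei Kaur controls Lumen.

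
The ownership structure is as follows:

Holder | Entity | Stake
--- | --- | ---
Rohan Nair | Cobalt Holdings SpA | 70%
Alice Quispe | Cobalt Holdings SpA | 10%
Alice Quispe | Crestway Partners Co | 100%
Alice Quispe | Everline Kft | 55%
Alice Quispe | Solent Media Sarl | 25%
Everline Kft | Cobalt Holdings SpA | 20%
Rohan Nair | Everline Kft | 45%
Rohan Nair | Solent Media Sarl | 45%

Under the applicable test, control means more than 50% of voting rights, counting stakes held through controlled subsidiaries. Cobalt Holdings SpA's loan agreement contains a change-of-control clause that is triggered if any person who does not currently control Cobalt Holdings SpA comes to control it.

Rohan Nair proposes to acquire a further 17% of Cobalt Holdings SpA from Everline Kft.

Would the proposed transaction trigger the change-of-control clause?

No

The purchase adds only to Rohan's holdings (Everline's stake shrinks), so Rohan is the only person who could newly come to control Cobalt.
Rohan holds 70% of Cobalt, so Rohan controls Cobalt.
So Rohan already controls Cobalt before the transaction.
After the purchase, Rohan's direct stake in Cobalt rises to 70% + 17% = 87%, and Everline's stake falls to 3%.
Rohan controlled Cobalt already, so this is not a new person acquiring control; every other person's position is unchanged or reduced.
No new person acquires control, so the clause is not triggered.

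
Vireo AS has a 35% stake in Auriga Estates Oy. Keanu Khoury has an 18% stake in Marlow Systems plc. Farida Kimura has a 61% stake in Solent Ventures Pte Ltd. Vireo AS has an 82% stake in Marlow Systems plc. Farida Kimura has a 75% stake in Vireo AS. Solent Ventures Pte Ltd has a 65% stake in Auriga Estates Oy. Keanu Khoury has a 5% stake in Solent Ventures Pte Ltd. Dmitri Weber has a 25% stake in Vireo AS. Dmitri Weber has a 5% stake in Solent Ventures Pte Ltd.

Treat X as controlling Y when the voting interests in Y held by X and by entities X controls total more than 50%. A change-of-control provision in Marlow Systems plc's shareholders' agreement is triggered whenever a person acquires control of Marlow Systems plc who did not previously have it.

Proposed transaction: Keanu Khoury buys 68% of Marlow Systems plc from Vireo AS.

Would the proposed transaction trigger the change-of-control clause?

The purchase adds only to Keanu's holdings (Vireo's stake shrinks), so Keanu is the only person who could newly come to control Marlow.
Keanu's largest direct stake is 18% in Marlow, which does not meet the threshold, so Keanu controls no company.
In Marlow, Keanu's side holds only 18%, not > 50%.
So before the transaction, Keanu does not control Marlow.
After the purchase, Keanu's direct stake in Marlow rises to 18% + 68% = 86%, and Vireo's stake falls to 14%.
Keanu holds 86% of Marlow, so Keanu controls Marlow.
Keanu did not control Marlow before and does after, so the clause is triggered.

Yes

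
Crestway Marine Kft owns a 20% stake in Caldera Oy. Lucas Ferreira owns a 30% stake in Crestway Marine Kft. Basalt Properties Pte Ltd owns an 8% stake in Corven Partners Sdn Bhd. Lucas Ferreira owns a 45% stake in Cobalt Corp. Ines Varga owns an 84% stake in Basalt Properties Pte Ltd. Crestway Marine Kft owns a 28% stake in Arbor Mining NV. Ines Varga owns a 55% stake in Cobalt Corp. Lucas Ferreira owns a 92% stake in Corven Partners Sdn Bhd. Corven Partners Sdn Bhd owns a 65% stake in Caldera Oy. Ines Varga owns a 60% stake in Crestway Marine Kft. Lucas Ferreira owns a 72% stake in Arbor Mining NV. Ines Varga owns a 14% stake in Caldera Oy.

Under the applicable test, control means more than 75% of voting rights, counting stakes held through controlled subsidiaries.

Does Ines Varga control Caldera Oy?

No

Ines holds 84% of Basalt, so Ines controls Basalt.
In Caldera, Ines's side holds only 14%, not > 75%.
So Ines does not control Caldera.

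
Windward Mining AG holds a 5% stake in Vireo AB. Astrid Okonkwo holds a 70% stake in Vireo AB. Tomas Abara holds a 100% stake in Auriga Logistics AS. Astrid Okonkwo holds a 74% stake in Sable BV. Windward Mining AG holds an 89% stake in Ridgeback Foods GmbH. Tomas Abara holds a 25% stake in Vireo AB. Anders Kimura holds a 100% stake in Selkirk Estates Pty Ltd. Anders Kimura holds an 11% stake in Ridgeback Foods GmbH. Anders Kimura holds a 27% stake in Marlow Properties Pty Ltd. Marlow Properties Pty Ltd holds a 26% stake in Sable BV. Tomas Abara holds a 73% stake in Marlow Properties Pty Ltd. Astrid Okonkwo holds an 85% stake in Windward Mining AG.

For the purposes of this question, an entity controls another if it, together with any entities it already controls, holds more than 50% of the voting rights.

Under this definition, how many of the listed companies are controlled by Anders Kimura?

Anders holds 100% of Selkirk, so Anders controls Selkirk.
No other company's threshold is met.
Anders controls 1 company.

1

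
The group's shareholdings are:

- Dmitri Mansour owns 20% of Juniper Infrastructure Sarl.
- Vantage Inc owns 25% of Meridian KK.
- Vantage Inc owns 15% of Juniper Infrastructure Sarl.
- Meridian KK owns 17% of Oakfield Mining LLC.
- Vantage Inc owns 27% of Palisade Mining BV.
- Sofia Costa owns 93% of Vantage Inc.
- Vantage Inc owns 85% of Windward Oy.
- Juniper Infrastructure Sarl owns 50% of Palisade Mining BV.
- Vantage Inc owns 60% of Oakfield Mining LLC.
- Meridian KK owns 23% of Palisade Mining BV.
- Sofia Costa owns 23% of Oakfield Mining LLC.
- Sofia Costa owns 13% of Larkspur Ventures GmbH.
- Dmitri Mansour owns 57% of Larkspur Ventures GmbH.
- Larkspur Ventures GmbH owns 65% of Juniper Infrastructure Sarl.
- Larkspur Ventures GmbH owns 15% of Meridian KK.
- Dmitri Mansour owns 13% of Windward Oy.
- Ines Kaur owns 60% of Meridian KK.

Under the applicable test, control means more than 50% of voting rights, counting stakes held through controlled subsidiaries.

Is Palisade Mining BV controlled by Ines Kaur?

No

Ines holds 60% of Meridian, so Ines controls Meridian.
In Palisade, Ines's side holds only 23%, not > 50%.
So Ines does not control Palisade.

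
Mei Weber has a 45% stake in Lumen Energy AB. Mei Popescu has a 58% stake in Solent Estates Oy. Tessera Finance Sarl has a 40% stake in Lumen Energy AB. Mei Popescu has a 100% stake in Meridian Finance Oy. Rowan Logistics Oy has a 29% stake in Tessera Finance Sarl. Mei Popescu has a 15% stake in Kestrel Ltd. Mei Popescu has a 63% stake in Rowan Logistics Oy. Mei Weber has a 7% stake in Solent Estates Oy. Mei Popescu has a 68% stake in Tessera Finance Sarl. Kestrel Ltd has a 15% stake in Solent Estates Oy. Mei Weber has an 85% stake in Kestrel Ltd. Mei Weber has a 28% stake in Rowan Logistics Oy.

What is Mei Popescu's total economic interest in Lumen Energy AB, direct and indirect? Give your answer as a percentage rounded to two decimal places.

34.51%

Mei Popescu reaches Lumen along 2 paths.
Via Rowan → Tessera: 63% × 29% × 40% = 7.308%.
Via Tessera: 68% × 40% = 27.2%.
Total: 7.308% + 27.2% = 34.508%.
Rounded: 34.51%.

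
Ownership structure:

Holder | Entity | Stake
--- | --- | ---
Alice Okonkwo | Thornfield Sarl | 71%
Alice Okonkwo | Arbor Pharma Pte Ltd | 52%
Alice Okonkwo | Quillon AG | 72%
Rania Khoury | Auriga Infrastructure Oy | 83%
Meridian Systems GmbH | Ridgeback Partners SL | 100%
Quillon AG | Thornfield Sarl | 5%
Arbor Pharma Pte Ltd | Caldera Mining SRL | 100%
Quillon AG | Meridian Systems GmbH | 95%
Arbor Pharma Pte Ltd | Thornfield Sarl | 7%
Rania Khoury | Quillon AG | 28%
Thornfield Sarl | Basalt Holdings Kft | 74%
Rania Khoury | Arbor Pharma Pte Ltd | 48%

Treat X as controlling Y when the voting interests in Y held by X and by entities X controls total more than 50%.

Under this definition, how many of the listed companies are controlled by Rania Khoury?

1

Rania holds 83% of Auriga, so Rania controls Auriga.
No other company's threshold is met.
Rania controls 1 company.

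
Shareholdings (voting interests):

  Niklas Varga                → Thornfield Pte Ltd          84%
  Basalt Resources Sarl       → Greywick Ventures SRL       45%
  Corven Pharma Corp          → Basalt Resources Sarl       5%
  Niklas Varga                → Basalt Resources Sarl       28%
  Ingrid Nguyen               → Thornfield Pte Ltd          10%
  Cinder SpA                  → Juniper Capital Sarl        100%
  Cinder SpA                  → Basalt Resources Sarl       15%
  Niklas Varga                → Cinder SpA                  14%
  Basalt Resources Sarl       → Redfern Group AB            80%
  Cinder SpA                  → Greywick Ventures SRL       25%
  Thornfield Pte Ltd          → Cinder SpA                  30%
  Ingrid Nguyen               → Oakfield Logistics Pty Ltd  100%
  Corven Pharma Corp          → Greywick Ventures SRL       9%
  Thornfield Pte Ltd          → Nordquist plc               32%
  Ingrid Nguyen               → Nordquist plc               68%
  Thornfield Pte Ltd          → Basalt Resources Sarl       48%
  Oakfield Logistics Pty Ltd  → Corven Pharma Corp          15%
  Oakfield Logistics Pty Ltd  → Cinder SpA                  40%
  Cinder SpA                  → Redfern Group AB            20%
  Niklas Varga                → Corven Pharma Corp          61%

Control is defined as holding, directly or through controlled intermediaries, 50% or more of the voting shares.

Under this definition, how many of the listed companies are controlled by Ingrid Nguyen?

2

Ingrid holds 100% of Oakfield, so Ingrid controls Oakfield.
Ingrid holds 68% of Nordquist, so Ingrid controls Nordquist.
No other company's threshold is met.
Ingrid controls 2 companies.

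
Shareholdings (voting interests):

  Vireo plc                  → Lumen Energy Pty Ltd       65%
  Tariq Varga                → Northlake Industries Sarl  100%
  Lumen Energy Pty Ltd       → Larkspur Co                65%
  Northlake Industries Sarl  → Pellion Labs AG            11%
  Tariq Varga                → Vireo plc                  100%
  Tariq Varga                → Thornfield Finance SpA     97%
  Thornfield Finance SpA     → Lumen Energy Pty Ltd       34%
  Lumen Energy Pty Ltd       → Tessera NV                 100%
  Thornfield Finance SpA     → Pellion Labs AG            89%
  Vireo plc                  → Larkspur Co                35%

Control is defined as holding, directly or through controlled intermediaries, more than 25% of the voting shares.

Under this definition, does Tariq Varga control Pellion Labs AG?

Yes

Tariq holds 97% of Thornfield, so Tariq controls Thornfield.
Tariq holds 100% of Northlake, so Tariq controls Northlake.
Northlake and Thornfield together hold 11% + 89% = 100% of Pellion, so Tariq controls Pellion.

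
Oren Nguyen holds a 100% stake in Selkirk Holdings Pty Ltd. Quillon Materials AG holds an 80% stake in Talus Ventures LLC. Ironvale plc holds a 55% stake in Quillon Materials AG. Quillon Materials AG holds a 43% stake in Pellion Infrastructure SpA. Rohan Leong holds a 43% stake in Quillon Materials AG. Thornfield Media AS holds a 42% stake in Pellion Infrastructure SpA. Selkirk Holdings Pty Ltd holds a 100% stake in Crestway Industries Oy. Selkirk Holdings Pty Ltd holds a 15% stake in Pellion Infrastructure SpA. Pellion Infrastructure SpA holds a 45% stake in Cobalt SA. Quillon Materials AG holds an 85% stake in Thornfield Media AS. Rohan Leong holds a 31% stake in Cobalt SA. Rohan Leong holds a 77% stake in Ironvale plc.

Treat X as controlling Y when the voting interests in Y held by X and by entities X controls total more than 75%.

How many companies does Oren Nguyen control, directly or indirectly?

2

Oren holds 100% of Selkirk, so Oren controls Selkirk.
Selkirk holds 100% of Crestway, so Oren controls Crestway.
No other company's threshold is met.
Oren controls 2 companies.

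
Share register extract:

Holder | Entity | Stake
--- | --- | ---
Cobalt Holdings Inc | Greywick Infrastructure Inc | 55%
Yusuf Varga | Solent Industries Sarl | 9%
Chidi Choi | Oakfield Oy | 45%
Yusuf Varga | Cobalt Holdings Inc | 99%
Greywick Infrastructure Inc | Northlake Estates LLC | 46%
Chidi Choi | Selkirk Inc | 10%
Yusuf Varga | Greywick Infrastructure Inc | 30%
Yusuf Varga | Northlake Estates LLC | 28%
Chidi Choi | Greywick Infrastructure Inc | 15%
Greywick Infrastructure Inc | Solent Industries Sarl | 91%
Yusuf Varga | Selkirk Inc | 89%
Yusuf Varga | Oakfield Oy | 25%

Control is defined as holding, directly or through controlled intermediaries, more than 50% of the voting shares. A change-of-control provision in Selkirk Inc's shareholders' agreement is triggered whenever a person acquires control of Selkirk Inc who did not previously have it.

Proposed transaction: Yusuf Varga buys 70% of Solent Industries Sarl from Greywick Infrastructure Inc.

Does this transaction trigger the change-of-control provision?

No

The purchase adds only to Yusuf's holdings (Greywick's stake shrinks), so Yusuf is the only person who could newly come to control Selkirk.
Yusuf holds 89% of Selkirk, so Yusuf controls Selkirk.
So Yusuf already controls Selkirk before the transaction.
After the purchase, Yusuf's direct stake in Solent rises to 9% + 70% = 79%, and Greywick's stake falls to 21%.
Yusuf controlled Selkirk already, so this is not a new person acquiring control; every other person's position is unchanged or reduced.
No new person acquires control, so the clause is not triggered.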